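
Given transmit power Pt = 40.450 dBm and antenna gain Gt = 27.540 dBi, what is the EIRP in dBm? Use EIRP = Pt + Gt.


EIRP = Pt + Gt = 40.450 + 27.540 = 67.99 dBm

67.99 dBm


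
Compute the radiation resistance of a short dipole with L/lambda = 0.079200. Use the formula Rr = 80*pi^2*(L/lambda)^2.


Rr = 80 * pi^2 * (0.079200)^2 = 80 * 9.869604 * 6.272640e-03 = 4.953 ohm

4.953 ohm


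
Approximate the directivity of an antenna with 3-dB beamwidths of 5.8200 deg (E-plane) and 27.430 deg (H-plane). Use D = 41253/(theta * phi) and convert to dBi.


D_linear = 41253 / (5.8200 * 27.430) = 258.4085
D_dBi = 10 * log10(258.4085) = 24.12 dBi

24.12 dBi


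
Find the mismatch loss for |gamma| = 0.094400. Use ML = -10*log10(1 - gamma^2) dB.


ML = -10 * log10(1 - 0.094400^2) = -10 * log10(0.99108864) = 0.03888 dB

0.03888 dB


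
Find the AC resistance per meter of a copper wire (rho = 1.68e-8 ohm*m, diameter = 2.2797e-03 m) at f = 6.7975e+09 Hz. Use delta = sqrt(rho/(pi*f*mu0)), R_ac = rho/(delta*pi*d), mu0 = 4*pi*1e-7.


delta = sqrt(1.68e-8 / (pi * 6.7975e+09 * 4*pi*1e-7)) = 7.912253e-07 m
R_ac = 1.68e-8 / (7.912253e-07 * pi * 2.2797e-03) = 2.965 ohm/m

2.965 ohm/m


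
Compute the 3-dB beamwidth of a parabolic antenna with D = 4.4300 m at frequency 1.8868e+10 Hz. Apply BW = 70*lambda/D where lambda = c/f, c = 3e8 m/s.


lambda = c / f = 3.0000e+08 / 1.8868e+10 = 0.01589994 m
BW = 70 * 0.01589994 / 4.4300 = 0.2512 deg

0.2512 deg


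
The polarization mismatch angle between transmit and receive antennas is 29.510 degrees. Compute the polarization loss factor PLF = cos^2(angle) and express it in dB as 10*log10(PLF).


PLF_linear = cos^2(29.510 deg) = 0.7573694
PLF_dB = 10 * log10(0.7573694) = -1.207 dB

-1.207 dB


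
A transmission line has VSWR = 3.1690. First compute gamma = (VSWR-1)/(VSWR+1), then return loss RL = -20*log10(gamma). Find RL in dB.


gamma = (3.1690 - 1) / (3.1690 + 1) = 0.5202686
RL = -20 * log10(0.5202686) = 5.675 dB

5.675 dB


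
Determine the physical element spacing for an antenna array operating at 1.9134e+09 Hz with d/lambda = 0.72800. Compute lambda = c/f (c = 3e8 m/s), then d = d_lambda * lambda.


lambda = c / f = 3.0000e+08 / 1.9134e+09 = 0.1567890 m
d = 0.72800 * 0.1567890 = 0.1141 m

0.1141 m


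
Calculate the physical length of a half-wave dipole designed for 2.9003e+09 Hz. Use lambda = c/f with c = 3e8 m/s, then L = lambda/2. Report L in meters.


lambda = c / f = 3.0000e+08 / 2.9003e+09 = 0.1034376 m
L = lambda / 2 = 0.1034376 / 2 = 0.05172 m

0.05172 m


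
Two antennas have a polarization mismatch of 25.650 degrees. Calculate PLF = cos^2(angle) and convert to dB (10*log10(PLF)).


PLF_linear = cos^2(25.650 deg) = 0.8126213
PLF_dB = 10 * log10(0.8126213) = -0.9011 dB

-0.9011 dB


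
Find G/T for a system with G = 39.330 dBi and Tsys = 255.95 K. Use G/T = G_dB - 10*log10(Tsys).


G/T = 39.330 - 10*log10(255.95) = 39.330 - 24.08155 = 15.25 dB/K

15.25 dB/K


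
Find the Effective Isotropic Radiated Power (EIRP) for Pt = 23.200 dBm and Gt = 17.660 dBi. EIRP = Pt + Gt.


EIRP = Pt + Gt = 23.200 + 17.660 = 40.86 dBm

40.86 dBm


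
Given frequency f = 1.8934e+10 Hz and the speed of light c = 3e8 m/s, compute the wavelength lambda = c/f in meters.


lambda = c / f = 3.0000e+08 / 1.8934e+10 = 0.01584 m

0.01584 m


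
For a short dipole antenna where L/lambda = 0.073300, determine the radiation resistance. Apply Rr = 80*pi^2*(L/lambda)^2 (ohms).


Rr = 80 * pi^2 * (0.073300)^2 = 80 * 9.869604 * 5.372890e-03 = 4.242 ohm

4.242 ohm


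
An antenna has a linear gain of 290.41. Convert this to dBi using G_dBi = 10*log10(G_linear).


G_dBi = 10 * log10(290.41) = 24.63 dBi

24.63 dBi


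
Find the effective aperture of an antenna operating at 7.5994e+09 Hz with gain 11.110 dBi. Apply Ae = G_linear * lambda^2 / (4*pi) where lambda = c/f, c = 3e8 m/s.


lambda = c / f = 3.0000e+08 / 7.5994e+09 = 0.03947680 m
G_linear = 10^(11.110/10) = 12.91219
Ae = G_linear * lambda^2 / (4*pi) = 12.91219 * 0.03947680^2 / (4*pi) = 1.601e-03 m^2

1.601e-03 m^2


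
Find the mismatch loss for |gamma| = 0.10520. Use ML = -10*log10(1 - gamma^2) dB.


ML = -10 * log10(1 - 0.10520^2) = -10 * log10(0.98893296) = 0.04833 dB

0.04833 dB


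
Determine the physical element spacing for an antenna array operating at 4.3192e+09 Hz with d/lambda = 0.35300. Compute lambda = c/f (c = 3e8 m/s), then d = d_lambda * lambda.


lambda = c / f = 3.0000e+08 / 4.3192e+09 = 0.06945731 m
d = 0.35300 * 0.06945731 = 0.02452 m

0.02452 m


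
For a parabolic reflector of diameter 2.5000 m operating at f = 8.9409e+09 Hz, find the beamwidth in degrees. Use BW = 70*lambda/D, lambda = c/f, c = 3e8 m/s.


lambda = c / f = 3.0000e+08 / 8.9409e+09 = 0.03355367 m
BW = 70 * 0.03355367 / 2.5000 = 0.9395 deg

0.9395 deg


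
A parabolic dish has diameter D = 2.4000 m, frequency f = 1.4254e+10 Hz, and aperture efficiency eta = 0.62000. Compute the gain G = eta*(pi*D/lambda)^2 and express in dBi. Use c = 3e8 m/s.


lambda = c / f = 3.0000e+08 / 1.4254e+10 = 0.02104672 m
G_linear = 0.62000 * (pi * 2.4000 / 0.02104672)^2 = 79569.21
G_dBi = 10 * log10(79569.21) = 49.01 dBi

49.01 dBi


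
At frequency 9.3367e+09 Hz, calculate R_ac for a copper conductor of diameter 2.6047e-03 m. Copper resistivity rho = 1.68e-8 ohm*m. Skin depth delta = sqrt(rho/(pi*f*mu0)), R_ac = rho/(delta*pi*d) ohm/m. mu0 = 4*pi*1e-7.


delta = sqrt(1.68e-8 / (pi * 9.3367e+09 * 4*pi*1e-7)) = 6.751155e-07 m
R_ac = 1.68e-8 / (6.751155e-07 * pi * 2.6047e-03) = 3.041 ohm/m

3.041 ohm/m


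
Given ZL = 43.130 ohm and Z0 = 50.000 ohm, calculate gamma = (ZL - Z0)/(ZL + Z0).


gamma = (43.130 - 50.000) / (43.130 + 50.000) = -0.07377

-0.07377


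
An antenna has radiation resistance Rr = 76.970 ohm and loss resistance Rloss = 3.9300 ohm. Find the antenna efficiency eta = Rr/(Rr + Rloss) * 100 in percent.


eta = 76.970 / (76.970 + 3.9300) * 100 = 95.14%

95.14%


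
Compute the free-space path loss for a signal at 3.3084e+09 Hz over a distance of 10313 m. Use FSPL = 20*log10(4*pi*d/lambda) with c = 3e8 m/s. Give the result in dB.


lambda = c / f = 3.0000e+08 / 3.3084e+09 = 0.09067827 m
FSPL = 20 * log10(4*pi*10313/0.09067827) = 123.1 dB

123.1 dB


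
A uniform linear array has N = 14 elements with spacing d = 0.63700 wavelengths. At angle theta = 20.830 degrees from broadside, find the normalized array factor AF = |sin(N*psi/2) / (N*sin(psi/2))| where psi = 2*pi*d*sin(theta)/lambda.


psi = 2*pi*0.63700*sin(20.830 deg) = 1.423235 rad
AF = |sin(14*1.423235/2) / (14*sin(1.423235/2))| = 0.05603

0.05603


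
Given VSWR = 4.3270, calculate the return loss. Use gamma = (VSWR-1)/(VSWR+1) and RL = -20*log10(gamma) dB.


gamma = (4.3270 - 1) / (4.3270 + 1) = 0.6245542
RL = -20 * log10(0.6245542) = 4.089 dB

4.089 dB


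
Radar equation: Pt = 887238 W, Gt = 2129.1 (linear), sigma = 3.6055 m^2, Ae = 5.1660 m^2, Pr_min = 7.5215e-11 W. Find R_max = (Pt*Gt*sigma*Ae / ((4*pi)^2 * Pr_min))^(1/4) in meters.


R^4 = 887238*2129.1*3.6055*5.1660 / ((4*pi)^2 * 7.5215e-11) = 2.962320e+18
R_max = 2.962320e+18^0.25 = 41487 m

41487 m


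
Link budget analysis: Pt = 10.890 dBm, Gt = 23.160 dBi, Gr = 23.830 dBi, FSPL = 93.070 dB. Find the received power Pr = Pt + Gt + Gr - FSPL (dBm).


Pr = 10.890 + 23.160 + 23.830 - 93.070 = -35.19 dBm

-35.19 dBm


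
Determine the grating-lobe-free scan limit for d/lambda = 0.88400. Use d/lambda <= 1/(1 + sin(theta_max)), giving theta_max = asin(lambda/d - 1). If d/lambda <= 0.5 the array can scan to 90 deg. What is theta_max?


lambda/d - 1 = 1/0.88400 - 1 = 0.1312217
theta_max = asin(0.1312217) = 7.540 deg

7.540 deg


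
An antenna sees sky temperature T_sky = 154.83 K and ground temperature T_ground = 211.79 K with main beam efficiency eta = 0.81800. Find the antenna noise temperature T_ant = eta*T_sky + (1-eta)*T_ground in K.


T_ant = 0.81800 * 154.83 + (1 - 0.81800) * 211.79 = 165.2 K

165.2 K


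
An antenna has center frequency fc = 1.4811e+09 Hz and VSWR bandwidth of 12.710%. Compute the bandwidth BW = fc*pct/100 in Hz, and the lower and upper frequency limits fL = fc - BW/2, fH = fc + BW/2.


BW = 1.4811e+09 * 12.710/100 = 1.882478e+08 Hz
fL = 1.4811e+09 - 1.882478e+08/2 = 1.387e+09 Hz
fH = 1.4811e+09 + 1.882478e+08/2 = 1.575e+09 Hz

BW=1.882e+08 Hz, fL=1.387e+09 Hz, fH=1.575e+09 Hz


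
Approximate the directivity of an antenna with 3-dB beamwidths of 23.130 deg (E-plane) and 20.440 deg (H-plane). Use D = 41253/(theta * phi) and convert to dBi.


D_linear = 41253 / (23.130 * 20.440) = 87.25675
D_dBi = 10 * log10(87.25675) = 19.41 dBi

19.41 dBi


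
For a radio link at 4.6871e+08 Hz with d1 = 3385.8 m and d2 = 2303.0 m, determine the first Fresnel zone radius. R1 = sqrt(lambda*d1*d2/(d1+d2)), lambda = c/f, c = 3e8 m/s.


lambda = c / f = 3.0000e+08 / 4.6871e+08 = 0.6400546 m
R1 = sqrt(0.6400546 * 3385.8 * 2303.0 / (3385.8 + 2303.0)) = 29.62 m

29.62 m


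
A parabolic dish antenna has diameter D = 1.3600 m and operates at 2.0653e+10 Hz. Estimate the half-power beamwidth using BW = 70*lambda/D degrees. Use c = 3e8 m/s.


lambda = c / f = 3.0000e+08 / 2.0653e+10 = 0.01452573 m
BW = 70 * 0.01452573 / 1.3600 = 0.7476 deg

0.7476 deg


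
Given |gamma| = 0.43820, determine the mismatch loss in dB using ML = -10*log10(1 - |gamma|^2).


ML = -10 * log10(1 - 0.43820^2) = -10 * log10(0.80798076) = 0.9260 dB

0.9260 dB


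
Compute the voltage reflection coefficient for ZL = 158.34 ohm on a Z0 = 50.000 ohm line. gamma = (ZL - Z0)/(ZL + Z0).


gamma = (158.34 - 50.000) / (158.34 + 50.000) = 0.5200

0.5200


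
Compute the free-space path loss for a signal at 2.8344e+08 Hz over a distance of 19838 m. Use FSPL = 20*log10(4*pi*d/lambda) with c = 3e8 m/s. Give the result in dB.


lambda = c / f = 3.0000e+08 / 2.8344e+08 = 1.058425 m
FSPL = 20 * log10(4*pi*19838/1.058425) = 107.4 dB

107.4 dB


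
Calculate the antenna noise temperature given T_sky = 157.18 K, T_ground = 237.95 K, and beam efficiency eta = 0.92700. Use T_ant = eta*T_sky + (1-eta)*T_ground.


T_ant = 0.92700 * 157.18 + (1 - 0.92700) * 237.95 = 163.1 K

163.1 K


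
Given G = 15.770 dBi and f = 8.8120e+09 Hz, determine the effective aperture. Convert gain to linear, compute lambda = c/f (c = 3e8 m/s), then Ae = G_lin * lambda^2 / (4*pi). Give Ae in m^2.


lambda = c / f = 3.0000e+08 / 8.8120e+09 = 0.03404448 m
G_linear = 10^(15.770/10) = 37.75722
Ae = G_linear * lambda^2 / (4*pi) = 37.75722 * 0.03404448^2 / (4*pi) = 3.482e-03 m^2

3.482e-03 m^2


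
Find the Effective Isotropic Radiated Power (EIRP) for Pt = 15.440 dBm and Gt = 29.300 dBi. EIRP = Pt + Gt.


EIRP = Pt + Gt = 15.440 + 29.300 = 44.74 dBm

44.74 dBm


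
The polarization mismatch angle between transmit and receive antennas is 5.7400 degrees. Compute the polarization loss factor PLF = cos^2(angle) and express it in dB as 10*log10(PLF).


PLF_linear = cos^2(5.7400 deg) = 0.9899971
PLF_dB = 10 * log10(0.9899971) = -0.04366 dB

-0.04366 dB


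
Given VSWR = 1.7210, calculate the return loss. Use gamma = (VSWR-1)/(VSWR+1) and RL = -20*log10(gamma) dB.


gamma = (1.7210 - 1) / (1.7210 + 1) = 0.2649761
RL = -20 * log10(0.2649761) = 11.54 dB

11.54 dB


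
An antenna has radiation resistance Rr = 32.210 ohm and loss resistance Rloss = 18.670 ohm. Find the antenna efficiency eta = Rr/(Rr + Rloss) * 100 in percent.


eta = 32.210 / (32.210 + 18.670) * 100 = 63.31%

63.31%


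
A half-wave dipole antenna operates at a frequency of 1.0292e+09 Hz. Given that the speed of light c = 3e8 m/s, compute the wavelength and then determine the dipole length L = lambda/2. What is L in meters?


lambda = c / f = 3.0000e+08 / 1.0292e+09 = 0.2914885 m
L = lambda / 2 = 0.2914885 / 2 = 0.1457 m

0.1457 m


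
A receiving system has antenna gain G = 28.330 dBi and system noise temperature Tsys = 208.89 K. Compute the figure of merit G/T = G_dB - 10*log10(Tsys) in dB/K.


G/T = 28.330 - 10*log10(208.89) = 28.330 - 23.19918 = 5.131 dB/K

5.131 dB/K


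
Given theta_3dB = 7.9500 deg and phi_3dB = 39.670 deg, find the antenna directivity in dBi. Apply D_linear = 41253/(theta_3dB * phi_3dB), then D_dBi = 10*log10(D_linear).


D_linear = 41253 / (7.9500 * 39.670) = 130.8056
D_dBi = 10 * log10(130.8056) = 21.17 dBi

21.17 dBi


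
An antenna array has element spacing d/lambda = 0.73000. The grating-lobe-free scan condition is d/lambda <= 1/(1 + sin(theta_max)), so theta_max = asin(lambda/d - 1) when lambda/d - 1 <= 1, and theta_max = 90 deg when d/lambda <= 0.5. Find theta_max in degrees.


lambda/d - 1 = 1/0.73000 - 1 = 0.3698630
theta_max = asin(0.3698630) = 21.71 deg

21.71 deg


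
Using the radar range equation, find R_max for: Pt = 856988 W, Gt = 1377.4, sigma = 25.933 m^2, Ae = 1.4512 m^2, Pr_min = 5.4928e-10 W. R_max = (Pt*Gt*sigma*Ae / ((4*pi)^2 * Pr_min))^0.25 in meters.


R^4 = 856988*1377.4*25.933*1.4512 / ((4*pi)^2 * 5.4928e-10) = 5.121549e+17
R_max = 5.121549e+17^0.25 = 26752 m

26752 m


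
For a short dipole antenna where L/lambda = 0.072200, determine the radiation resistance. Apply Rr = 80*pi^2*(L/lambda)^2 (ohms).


Rr = 80 * pi^2 * (0.072200)^2 = 80 * 9.869604 * 5.212840e-03 = 4.116 ohm

4.116 ohm


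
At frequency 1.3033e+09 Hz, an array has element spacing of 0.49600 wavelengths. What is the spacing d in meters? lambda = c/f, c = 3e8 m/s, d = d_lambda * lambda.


lambda = c / f = 3.0000e+08 / 1.3033e+09 = 0.2301849 m
d = 0.49600 * 0.2301849 = 0.1142 m

0.1142 m


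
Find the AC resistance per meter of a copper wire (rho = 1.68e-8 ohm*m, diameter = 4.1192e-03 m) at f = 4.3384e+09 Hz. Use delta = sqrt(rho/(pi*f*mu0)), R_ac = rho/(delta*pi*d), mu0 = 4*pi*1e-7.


delta = sqrt(1.68e-8 / (pi * 4.3384e+09 * 4*pi*1e-7)) = 9.903985e-07 m
R_ac = 1.68e-8 / (9.903985e-07 * pi * 4.1192e-03) = 1.311 ohm/m

1.311 ohm/m


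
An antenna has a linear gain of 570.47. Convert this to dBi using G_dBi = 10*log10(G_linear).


G_dBi = 10 * log10(570.47) = 27.56 dBi

27.56 dBi


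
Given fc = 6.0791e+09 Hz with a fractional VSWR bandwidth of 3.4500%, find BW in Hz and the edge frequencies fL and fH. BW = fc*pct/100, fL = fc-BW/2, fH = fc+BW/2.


BW = 6.0791e+09 * 3.4500/100 = 2.097290e+08 Hz
fL = 6.0791e+09 - 2.097290e+08/2 = 5.974e+09 Hz
fH = 6.0791e+09 + 2.097290e+08/2 = 6.184e+09 Hz

BW=2.097e+08 Hz, fL=5.974e+09 Hz, fH=6.184e+09 Hz


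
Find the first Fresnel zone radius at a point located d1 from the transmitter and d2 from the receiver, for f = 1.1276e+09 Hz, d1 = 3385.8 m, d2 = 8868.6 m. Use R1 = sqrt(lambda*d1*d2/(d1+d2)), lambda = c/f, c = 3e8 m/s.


lambda = c / f = 3.0000e+08 / 1.1276e+09 = 0.2660518 m
R1 = sqrt(0.2660518 * 3385.8 * 8868.6 / (3385.8 + 8868.6)) = 25.53 m

25.53 m


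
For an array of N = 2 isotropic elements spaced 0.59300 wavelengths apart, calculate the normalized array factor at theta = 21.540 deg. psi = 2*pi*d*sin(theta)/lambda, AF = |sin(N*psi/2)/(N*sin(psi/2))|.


psi = 2*pi*0.59300*sin(21.540 deg) = 1.367977 rad
AF = |sin(2*1.367977/2) / (2*sin(1.367977/2))| = 0.7751

0.7751


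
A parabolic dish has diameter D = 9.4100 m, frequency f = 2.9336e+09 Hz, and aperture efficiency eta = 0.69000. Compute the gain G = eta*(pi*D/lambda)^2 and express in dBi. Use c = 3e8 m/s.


lambda = c / f = 3.0000e+08 / 2.9336e+09 = 0.1022634 m
G_linear = 0.69000 * (pi * 9.4100 / 0.1022634)^2 = 57661.72
G_dBi = 10 * log10(57661.72) = 47.61 dBi

47.61 dBi


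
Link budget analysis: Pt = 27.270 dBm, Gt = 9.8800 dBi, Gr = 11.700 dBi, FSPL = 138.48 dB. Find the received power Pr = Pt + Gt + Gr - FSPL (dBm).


Pr = 27.270 + 9.8800 + 11.700 - 138.48 = -89.63 dBm

-89.63 dBm


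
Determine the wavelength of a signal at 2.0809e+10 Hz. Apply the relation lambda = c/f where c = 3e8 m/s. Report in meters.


lambda = c / f = 3.0000e+08 / 2.0809e+10 = 0.01442 m

0.01442 m


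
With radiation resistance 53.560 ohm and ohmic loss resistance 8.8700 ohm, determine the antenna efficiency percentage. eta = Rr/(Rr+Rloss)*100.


eta = 53.560 / (53.560 + 8.8700) * 100 = 85.79%

85.79%


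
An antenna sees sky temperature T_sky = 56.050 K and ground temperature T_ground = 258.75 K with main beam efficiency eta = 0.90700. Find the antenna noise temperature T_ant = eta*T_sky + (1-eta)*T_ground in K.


T_ant = 0.90700 * 56.050 + (1 - 0.90700) * 258.75 = 74.90 K

74.90 K


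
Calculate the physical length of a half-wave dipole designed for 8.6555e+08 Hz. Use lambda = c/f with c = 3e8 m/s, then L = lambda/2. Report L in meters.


lambda = c / f = 3.0000e+08 / 8.6555e+08 = 0.3466004 m
L = lambda / 2 = 0.3466004 / 2 = 0.1733 m

0.1733 m


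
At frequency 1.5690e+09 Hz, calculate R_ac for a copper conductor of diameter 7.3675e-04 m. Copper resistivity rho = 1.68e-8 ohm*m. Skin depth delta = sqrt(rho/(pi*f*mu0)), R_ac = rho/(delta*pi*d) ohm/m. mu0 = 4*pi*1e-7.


delta = sqrt(1.68e-8 / (pi * 1.5690e+09 * 4*pi*1e-7)) = 1.646885e-06 m
R_ac = 1.68e-8 / (1.646885e-06 * pi * 7.3675e-04) = 4.407 ohm/m

4.407 ohm/m


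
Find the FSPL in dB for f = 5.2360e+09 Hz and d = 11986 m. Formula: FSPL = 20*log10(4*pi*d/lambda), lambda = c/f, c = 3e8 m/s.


lambda = c / f = 3.0000e+08 / 5.2360e+09 = 0.05729565 m
FSPL = 20 * log10(4*pi*11986/0.05729565) = 128.4 dB

128.4 dB


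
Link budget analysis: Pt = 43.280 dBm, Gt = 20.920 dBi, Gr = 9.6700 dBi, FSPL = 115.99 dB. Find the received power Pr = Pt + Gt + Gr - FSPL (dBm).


Pr = 43.280 + 20.920 + 9.6700 - 115.99 = -42.12 dBm

-42.12 dBm


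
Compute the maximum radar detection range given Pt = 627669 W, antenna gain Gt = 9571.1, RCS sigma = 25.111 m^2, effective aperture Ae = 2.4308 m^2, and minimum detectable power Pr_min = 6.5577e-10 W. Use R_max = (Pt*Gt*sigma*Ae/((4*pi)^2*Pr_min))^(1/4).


R^4 = 627669*9571.1*25.111*2.4308 / ((4*pi)^2 * 6.5577e-10) = 3.541070e+18
R_max = 3.541070e+18^0.25 = 43379 m

43379 m


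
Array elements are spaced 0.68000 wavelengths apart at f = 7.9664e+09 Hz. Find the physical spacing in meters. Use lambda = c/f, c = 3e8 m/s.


lambda = c / f = 3.0000e+08 / 7.9664e+09 = 0.03765816 m
d = 0.68000 * 0.03765816 = 0.02561 m

0.02561 m


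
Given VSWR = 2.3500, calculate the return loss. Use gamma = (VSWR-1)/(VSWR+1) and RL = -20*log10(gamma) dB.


gamma = (2.3500 - 1) / (2.3500 + 1) = 0.4029851
RL = -20 * log10(0.4029851) = 7.894 dB

7.894 dB


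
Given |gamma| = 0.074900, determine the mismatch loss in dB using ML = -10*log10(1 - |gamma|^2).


ML = -10 * log10(1 - 0.074900^2) = -10 * log10(0.99438999) = 0.02443 dB

0.02443 dB


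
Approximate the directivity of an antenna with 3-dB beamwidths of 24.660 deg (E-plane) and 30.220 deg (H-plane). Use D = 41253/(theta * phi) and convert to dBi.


D_linear = 41253 / (24.660 * 30.220) = 55.35642
D_dBi = 10 * log10(55.35642) = 17.43 dBi

17.43 dBi


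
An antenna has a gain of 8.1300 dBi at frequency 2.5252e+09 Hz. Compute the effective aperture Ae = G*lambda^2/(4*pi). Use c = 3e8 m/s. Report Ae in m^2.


lambda = c / f = 3.0000e+08 / 2.5252e+09 = 0.1188025 m
G_linear = 10^(8.1300/10) = 6.501297
Ae = G_linear * lambda^2 / (4*pi) = 6.501297 * 0.1188025^2 / (4*pi) = 7.302e-03 m^2

7.302e-03 m^2


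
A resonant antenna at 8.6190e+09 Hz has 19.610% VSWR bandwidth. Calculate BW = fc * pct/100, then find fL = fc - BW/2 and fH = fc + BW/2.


BW = 8.6190e+09 * 19.610/100 = 1.690186e+09 Hz
fL = 8.6190e+09 - 1.690186e+09/2 = 7.774e+09 Hz
fH = 8.6190e+09 + 1.690186e+09/2 = 9.464e+09 Hz

BW=1.690e+09 Hz, fL=7.774e+09 Hz, fH=9.464e+09 Hz


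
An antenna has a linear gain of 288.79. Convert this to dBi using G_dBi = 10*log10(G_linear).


G_dBi = 10 * log10(288.79) = 24.61 dBi

24.61 dBi


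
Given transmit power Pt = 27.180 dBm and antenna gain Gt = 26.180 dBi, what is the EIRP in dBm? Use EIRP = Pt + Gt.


EIRP = Pt + Gt = 27.180 + 26.180 = 53.36 dBm

53.36 dBm


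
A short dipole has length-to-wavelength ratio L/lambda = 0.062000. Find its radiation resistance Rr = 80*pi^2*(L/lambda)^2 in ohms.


Rr = 80 * pi^2 * (0.062000)^2 = 80 * 9.869604 * 3.844000e-03 = 3.035 ohm

3.035 ohm


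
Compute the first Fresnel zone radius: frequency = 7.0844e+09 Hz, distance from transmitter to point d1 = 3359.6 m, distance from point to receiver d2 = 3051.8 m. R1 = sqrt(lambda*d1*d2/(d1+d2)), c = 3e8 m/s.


lambda = c / f = 3.0000e+08 / 7.0844e+09 = 0.04234656 m
R1 = sqrt(0.04234656 * 3359.6 * 3051.8 / (3359.6 + 3051.8)) = 8.229 m

8.229 m


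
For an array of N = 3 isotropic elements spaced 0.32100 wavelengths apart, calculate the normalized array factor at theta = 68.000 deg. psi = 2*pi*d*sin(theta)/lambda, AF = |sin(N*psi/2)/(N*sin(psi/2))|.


psi = 2*pi*0.32100*sin(68.000 deg) = 1.870039 rad
AF = |sin(3*1.870039/2) / (3*sin(1.870039/2))| = 0.1368

0.1368


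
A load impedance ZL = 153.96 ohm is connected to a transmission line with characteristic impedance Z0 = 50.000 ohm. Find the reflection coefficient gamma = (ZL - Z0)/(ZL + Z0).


gamma = (153.96 - 50.000) / (153.96 + 50.000) = 0.5097

0.5097


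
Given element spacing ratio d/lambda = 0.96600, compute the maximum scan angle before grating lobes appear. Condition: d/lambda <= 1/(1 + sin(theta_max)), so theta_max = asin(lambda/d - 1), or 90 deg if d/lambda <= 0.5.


lambda/d - 1 = 1/0.96600 - 1 = 0.03519669
theta_max = asin(0.03519669) = 2.017 deg

2.017 deg


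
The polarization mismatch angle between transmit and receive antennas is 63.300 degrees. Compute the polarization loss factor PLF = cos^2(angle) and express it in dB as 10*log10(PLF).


PLF_linear = cos^2(63.300 deg) = 0.2018876
PLF_dB = 10 * log10(0.2018876) = -6.949 dB

-6.949 dB


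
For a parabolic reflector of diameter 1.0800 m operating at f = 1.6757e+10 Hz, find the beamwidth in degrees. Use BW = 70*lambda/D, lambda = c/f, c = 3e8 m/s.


lambda = c / f = 3.0000e+08 / 1.6757e+10 = 0.01790297 m
BW = 70 * 0.01790297 / 1.0800 = 1.160 deg

1.160 deg


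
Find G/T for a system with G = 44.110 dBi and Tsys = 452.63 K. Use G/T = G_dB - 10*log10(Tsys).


G/T = 44.110 - 10*log10(452.63) = 44.110 - 26.55743 = 17.55 dB/K

17.55 dB/K


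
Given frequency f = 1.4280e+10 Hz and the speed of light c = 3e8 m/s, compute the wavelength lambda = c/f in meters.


lambda = c / f = 3.0000e+08 / 1.4280e+10 = 0.02101 m

0.02101 m


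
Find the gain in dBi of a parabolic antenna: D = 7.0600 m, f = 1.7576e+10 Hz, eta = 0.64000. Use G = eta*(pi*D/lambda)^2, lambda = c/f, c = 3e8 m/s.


lambda = c / f = 3.0000e+08 / 1.7576e+10 = 0.01706873 m
G_linear = 0.64000 * (pi * 7.0600 / 0.01706873)^2 = 1.080654e+06
G_dBi = 10 * log10(1.080654e+06) = 60.34 dBi

60.34 dBi


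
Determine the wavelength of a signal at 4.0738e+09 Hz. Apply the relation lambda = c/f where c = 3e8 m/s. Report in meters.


lambda = c / f = 3.0000e+08 / 4.0738e+09 = 0.07364 m

0.07364 m


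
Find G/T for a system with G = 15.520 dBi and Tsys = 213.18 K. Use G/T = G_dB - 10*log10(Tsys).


G/T = 15.520 - 10*log10(213.18) = 15.520 - 23.28746 = -7.767 dB/K

-7.767 dB/K


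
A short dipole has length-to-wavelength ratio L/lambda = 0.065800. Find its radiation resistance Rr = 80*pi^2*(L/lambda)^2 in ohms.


Rr = 80 * pi^2 * (0.065800)^2 = 80 * 9.869604 * 4.329640e-03 = 3.419 ohm

3.419 ohm


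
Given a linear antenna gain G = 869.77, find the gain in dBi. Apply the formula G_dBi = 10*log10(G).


G_dBi = 10 * log10(869.77) = 29.39 dBi

29.39 dBi


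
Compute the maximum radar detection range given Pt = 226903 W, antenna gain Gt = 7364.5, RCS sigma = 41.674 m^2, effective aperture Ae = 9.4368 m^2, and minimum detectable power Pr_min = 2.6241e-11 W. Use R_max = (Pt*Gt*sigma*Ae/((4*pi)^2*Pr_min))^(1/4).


R^4 = 226903*7364.5*41.674*9.4368 / ((4*pi)^2 * 2.6241e-11) = 1.585891e+20
R_max = 1.585891e+20^0.25 = 112220 m

112220 m


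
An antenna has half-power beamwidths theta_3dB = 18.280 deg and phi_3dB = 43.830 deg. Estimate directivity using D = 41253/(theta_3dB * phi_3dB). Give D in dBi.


D_linear = 41253 / (18.280 * 43.830) = 51.48822
D_dBi = 10 * log10(51.48822) = 17.12 dBi

17.12 dBi


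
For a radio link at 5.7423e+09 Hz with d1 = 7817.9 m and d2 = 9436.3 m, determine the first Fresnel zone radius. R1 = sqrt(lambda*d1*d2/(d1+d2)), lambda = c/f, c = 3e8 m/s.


lambda = c / f = 3.0000e+08 / 5.7423e+09 = 0.05224387 m
R1 = sqrt(0.05224387 * 7817.9 * 9436.3 / (7817.9 + 9436.3)) = 14.95 m

14.95 m


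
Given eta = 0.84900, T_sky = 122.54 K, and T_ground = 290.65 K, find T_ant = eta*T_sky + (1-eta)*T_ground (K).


T_ant = 0.84900 * 122.54 + (1 - 0.84900) * 290.65 = 147.9 K

147.9 K


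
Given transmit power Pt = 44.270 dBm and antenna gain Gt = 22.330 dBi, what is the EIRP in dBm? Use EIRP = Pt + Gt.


EIRP = Pt + Gt = 44.270 + 22.330 = 66.60 dBm

66.60 dBm


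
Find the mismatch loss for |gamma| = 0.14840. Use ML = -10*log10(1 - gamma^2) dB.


ML = -10 * log10(1 - 0.14840^2) = -10 * log10(0.97797744) = 0.09671 dB

0.09671 dB


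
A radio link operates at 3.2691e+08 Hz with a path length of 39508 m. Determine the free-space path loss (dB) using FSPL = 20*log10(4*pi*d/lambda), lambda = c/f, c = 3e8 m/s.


lambda = c / f = 3.0000e+08 / 3.2691e+08 = 0.9176838 m
FSPL = 20 * log10(4*pi*39508/0.9176838) = 114.7 dB

114.7 dB


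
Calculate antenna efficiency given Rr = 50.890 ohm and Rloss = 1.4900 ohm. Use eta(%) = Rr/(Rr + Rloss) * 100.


eta = 50.890 / (50.890 + 1.4900) * 100 = 97.16%

97.16%


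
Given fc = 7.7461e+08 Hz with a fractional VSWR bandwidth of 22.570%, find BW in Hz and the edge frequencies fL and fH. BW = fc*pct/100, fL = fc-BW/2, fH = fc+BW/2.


BW = 7.7461e+08 * 22.570/100 = 1.748295e+08 Hz
fL = 7.7461e+08 - 1.748295e+08/2 = 6.872e+08 Hz
fH = 7.7461e+08 + 1.748295e+08/2 = 8.620e+08 Hz

BW=1.748e+08 Hz, fL=6.872e+08 Hz, fH=8.620e+08 Hz


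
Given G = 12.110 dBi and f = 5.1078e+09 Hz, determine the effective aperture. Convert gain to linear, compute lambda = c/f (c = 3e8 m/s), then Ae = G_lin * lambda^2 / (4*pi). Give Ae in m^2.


lambda = c / f = 3.0000e+08 / 5.1078e+09 = 0.05873370 m
G_linear = 10^(12.110/10) = 16.25549
Ae = G_linear * lambda^2 / (4*pi) = 16.25549 * 0.05873370^2 / (4*pi) = 4.462e-03 m^2

4.462e-03 m^2


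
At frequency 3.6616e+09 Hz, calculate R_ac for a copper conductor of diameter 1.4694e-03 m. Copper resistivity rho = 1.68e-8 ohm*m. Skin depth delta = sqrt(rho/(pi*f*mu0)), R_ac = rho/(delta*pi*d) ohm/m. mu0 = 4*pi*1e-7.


delta = sqrt(1.68e-8 / (pi * 3.6616e+09 * 4*pi*1e-7)) = 1.078051e-06 m
R_ac = 1.68e-8 / (1.078051e-06 * pi * 1.4694e-03) = 3.376 ohm/m

3.376 ohm/m


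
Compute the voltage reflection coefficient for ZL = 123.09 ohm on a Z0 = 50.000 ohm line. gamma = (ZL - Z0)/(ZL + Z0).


gamma = (123.09 - 50.000) / (123.09 + 50.000) = 0.4223

0.4223


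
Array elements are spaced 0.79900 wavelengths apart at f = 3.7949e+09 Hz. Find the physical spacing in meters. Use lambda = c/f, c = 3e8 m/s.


lambda = c / f = 3.0000e+08 / 3.7949e+09 = 0.07905347 m
d = 0.79900 * 0.07905347 = 0.06316 m

0.06316 m


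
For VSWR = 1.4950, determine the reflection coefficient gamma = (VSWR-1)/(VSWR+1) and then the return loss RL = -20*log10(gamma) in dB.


gamma = (1.4950 - 1) / (1.4950 + 1) = 0.1983968
RL = -20 * log10(0.1983968) = 14.05 dB

14.05 dB


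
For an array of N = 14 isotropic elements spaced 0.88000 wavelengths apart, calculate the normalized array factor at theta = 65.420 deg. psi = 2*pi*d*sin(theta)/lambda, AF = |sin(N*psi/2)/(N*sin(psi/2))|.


psi = 2*pi*0.88000*sin(65.420 deg) = 5.028154 rad
AF = |sin(14*5.028154/2) / (14*sin(5.028154/2))| = 0.07261

0.07261


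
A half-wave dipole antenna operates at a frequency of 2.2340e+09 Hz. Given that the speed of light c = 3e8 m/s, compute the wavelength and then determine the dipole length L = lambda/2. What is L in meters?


lambda = c / f = 3.0000e+08 / 2.2340e+09 = 0.1342883 m
L = lambda / 2 = 0.1342883 / 2 = 0.06714 m

0.06714 m


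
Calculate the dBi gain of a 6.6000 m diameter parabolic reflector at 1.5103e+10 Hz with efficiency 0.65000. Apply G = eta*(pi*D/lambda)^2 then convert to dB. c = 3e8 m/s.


lambda = c / f = 3.0000e+08 / 1.5103e+10 = 0.01986360 m
G_linear = 0.65000 * (pi * 6.6000 / 0.01986360)^2 = 708247.5
G_dBi = 10 * log10(708247.5) = 58.50 dBi

58.50 dBi


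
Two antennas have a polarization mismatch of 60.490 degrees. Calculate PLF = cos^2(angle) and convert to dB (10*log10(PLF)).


PLF_linear = cos^2(60.490 deg) = 0.2426306
PLF_dB = 10 * log10(0.2426306) = -6.151 dB

-6.151 dB


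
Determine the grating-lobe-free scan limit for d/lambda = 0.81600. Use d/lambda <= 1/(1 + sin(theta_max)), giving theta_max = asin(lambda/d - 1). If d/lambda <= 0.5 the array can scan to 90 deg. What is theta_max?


lambda/d - 1 = 1/0.81600 - 1 = 0.2254902
theta_max = asin(0.2254902) = 13.03 deg

13.03 deg


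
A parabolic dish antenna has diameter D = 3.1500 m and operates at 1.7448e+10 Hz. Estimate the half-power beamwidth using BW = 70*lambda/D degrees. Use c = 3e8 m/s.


lambda = c / f = 3.0000e+08 / 1.7448e+10 = 0.01719395 m
BW = 70 * 0.01719395 / 3.1500 = 0.3821 deg

0.3821 deg


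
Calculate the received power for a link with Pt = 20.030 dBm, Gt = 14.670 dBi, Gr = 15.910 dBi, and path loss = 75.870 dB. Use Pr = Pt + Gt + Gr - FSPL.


Pr = 20.030 + 14.670 + 15.910 - 75.870 = -25.26 dBm

-25.26 dBm


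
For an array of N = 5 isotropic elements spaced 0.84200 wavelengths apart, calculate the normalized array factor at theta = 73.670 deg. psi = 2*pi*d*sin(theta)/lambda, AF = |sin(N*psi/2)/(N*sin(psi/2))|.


psi = 2*pi*0.84200*sin(73.670 deg) = 5.077016 rad
AF = |sin(5*5.077016/2) / (5*sin(5.077016/2))| = 0.04437

0.04437


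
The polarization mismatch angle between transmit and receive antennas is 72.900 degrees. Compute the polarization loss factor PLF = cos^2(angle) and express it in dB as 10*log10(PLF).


PLF_linear = cos^2(72.900 deg) = 0.08645971
PLF_dB = 10 * log10(0.08645971) = -10.63 dB

-10.63 dB


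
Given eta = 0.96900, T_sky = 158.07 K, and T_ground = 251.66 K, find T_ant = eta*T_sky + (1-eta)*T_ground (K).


T_ant = 0.96900 * 158.07 + (1 - 0.96900) * 251.66 = 161.0 K

161.0 K


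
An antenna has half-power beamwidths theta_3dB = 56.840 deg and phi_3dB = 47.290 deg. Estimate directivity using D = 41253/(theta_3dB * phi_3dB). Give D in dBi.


D_linear = 41253 / (56.840 * 47.290) = 15.34731
D_dBi = 10 * log10(15.34731) = 11.86 dBi

11.86 dBi


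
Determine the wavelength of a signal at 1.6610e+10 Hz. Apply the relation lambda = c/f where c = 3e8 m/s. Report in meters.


lambda = c / f = 3.0000e+08 / 1.6610e+10 = 0.01806 m

0.01806 m


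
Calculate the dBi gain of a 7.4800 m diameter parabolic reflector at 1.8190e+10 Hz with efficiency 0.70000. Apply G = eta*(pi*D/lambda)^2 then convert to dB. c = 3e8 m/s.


lambda = c / f = 3.0000e+08 / 1.8190e+10 = 0.01649258 m
G_linear = 0.70000 * (pi * 7.4800 / 0.01649258)^2 = 1.421097e+06
G_dBi = 10 * log10(1.421097e+06) = 61.53 dBi

61.53 dBi


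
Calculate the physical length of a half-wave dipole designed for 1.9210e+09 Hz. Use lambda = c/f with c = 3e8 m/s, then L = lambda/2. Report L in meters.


lambda = c / f = 3.0000e+08 / 1.9210e+09 = 0.1561687 m
L = lambda / 2 = 0.1561687 / 2 = 0.07808 m

0.07808 m


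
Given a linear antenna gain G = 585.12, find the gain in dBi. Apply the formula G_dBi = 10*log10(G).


G_dBi = 10 * log10(585.12) = 27.67 dBi

27.67 dBi


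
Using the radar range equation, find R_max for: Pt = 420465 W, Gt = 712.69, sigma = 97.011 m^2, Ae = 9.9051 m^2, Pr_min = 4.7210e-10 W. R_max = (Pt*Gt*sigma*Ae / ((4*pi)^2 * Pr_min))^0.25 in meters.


R^4 = 420465*712.69*97.011*9.9051 / ((4*pi)^2 * 4.7210e-10) = 3.862395e+18
R_max = 3.862395e+18^0.25 = 44332 m

44332 m


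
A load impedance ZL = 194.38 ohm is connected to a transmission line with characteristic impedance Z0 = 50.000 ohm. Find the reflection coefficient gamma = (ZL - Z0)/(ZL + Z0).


gamma = (194.38 - 50.000) / (194.38 + 50.000) = 0.5908

0.5908


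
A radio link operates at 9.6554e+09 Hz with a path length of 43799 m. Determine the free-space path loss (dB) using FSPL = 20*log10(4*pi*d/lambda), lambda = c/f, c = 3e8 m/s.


lambda = c / f = 3.0000e+08 / 9.6554e+09 = 0.03107070 m
FSPL = 20 * log10(4*pi*43799/0.03107070) = 145.0 dB

145.0 dB


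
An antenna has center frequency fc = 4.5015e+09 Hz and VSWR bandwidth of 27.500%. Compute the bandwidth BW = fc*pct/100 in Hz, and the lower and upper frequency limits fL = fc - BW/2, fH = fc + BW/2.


BW = 4.5015e+09 * 27.500/100 = 1.237912e+09 Hz
fL = 4.5015e+09 - 1.237912e+09/2 = 3.883e+09 Hz
fH = 4.5015e+09 + 1.237912e+09/2 = 5.120e+09 Hz

BW=1.238e+09 Hz, fL=3.883e+09 Hz, fH=5.120e+09 Hz


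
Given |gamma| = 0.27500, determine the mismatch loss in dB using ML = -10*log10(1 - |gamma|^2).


ML = -10 * log10(1 - 0.27500^2) = -10 * log10(0.924375) = 0.3415 dB

0.3415 dB


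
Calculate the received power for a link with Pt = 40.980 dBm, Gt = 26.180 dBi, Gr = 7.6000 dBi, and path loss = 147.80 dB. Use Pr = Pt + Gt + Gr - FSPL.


Pr = 40.980 + 26.180 + 7.6000 - 147.80 = -73.04 dBm

-73.04 dBm


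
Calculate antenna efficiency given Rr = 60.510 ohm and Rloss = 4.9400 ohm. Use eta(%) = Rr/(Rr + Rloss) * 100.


eta = 60.510 / (60.510 + 4.9400) * 100 = 92.45%

92.45%


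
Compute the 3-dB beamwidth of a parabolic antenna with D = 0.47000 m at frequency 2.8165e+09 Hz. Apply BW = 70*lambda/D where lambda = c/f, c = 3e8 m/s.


lambda = c / f = 3.0000e+08 / 2.8165e+09 = 0.1065152 m
BW = 70 * 0.1065152 / 0.47000 = 15.86 deg

15.86 deg


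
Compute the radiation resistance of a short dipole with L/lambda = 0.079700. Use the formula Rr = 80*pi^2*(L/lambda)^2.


Rr = 80 * pi^2 * (0.079700)^2 = 80 * 9.869604 * 6.352090e-03 = 5.015 ohm

5.015 ohm


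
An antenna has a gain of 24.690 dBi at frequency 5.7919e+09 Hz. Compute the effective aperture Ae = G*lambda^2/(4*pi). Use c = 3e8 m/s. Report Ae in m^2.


lambda = c / f = 3.0000e+08 / 5.7919e+09 = 0.05179647 m
G_linear = 10^(24.690/10) = 294.4422
Ae = G_linear * lambda^2 / (4*pi) = 294.4422 * 0.05179647^2 / (4*pi) = 0.06286 m^2

0.06286 m^2


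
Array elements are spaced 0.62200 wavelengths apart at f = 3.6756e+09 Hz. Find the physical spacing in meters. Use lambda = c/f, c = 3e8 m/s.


lambda = c / f = 3.0000e+08 / 3.6756e+09 = 0.08161933 m
d = 0.62200 * 0.08161933 = 0.05077 m

0.05077 m


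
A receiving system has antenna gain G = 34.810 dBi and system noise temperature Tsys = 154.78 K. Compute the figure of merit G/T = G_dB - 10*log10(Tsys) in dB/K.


G/T = 34.810 - 10*log10(154.78) = 34.810 - 21.89715 = 12.91 dB/K

12.91 dB/K


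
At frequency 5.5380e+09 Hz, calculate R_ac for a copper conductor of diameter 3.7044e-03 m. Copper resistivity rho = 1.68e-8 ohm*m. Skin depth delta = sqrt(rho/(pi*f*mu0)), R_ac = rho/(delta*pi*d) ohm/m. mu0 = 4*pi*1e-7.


delta = sqrt(1.68e-8 / (pi * 5.5380e+09 * 4*pi*1e-7)) = 8.765936e-07 m
R_ac = 1.68e-8 / (8.765936e-07 * pi * 3.7044e-03) = 1.647 ohm/m

1.647 ohm/m


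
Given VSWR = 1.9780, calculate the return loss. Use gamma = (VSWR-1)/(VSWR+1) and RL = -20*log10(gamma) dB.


gamma = (1.9780 - 1) / (1.9780 + 1) = 0.3284083
RL = -20 * log10(0.3284083) = 9.672 dB

9.672 dB


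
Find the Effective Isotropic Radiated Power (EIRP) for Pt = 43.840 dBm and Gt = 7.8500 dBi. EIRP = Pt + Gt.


EIRP = Pt + Gt = 43.840 + 7.8500 = 51.69 dBm

51.69 dBm


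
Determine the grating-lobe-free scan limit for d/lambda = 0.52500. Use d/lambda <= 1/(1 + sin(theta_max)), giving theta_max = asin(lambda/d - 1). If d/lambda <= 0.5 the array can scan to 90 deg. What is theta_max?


lambda/d - 1 = 1/0.52500 - 1 = 0.9047619
theta_max = asin(0.9047619) = 64.79 deg

64.79 deg


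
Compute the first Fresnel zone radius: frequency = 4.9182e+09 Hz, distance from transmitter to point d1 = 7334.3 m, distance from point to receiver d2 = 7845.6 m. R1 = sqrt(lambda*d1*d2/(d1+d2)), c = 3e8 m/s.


lambda = c / f = 3.0000e+08 / 4.9182e+09 = 0.06099793 m
R1 = sqrt(0.06099793 * 7334.3 * 7845.6 / (7334.3 + 7845.6)) = 15.21 m

15.21 m


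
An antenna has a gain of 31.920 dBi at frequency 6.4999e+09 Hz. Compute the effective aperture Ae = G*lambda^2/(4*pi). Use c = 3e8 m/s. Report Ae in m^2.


lambda = c / f = 3.0000e+08 / 6.4999e+09 = 0.04615456 m
G_linear = 10^(31.920/10) = 1555.966
Ae = G_linear * lambda^2 / (4*pi) = 1555.966 * 0.04615456^2 / (4*pi) = 0.2638 m^2

0.2638 m^2


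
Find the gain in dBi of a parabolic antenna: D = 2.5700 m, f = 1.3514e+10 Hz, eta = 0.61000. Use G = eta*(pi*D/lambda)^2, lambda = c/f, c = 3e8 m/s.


lambda = c / f = 3.0000e+08 / 1.3514e+10 = 0.02219920 m
G_linear = 0.61000 * (pi * 2.5700 / 0.02219920)^2 = 80690.27
G_dBi = 10 * log10(80690.27) = 49.07 dBi

49.07 dBi


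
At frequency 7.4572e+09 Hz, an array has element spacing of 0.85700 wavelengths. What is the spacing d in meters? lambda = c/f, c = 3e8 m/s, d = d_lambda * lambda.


lambda = c / f = 3.0000e+08 / 7.4572e+09 = 0.04022958 m
d = 0.85700 * 0.04022958 = 0.03448 m

0.03448 m


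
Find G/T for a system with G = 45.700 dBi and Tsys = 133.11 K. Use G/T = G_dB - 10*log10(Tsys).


G/T = 45.700 - 10*log10(133.11) = 45.700 - 21.24211 = 24.46 dB/K

24.46 dB/K


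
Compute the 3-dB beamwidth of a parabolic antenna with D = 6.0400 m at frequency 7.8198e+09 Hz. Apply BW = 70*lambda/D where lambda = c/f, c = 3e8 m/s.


lambda = c / f = 3.0000e+08 / 7.8198e+09 = 0.03836415 m
BW = 70 * 0.03836415 / 6.0400 = 0.4446 deg

0.4446 deg


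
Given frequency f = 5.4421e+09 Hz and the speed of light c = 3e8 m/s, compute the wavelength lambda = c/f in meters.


lambda = c / f = 3.0000e+08 / 5.4421e+09 = 0.05513 m

0.05513 m


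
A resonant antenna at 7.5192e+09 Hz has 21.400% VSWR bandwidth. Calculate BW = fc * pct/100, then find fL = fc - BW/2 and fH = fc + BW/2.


BW = 7.5192e+09 * 21.400/100 = 1.609109e+09 Hz
fL = 7.5192e+09 - 1.609109e+09/2 = 6.715e+09 Hz
fH = 7.5192e+09 + 1.609109e+09/2 = 8.324e+09 Hz

BW=1.609e+09 Hz, fL=6.715e+09 Hz, fH=8.324e+09 Hz


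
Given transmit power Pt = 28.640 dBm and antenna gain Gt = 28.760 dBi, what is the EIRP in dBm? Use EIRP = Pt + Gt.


EIRP = Pt + Gt = 28.640 + 28.760 = 57.40 dBm

57.40 dBm


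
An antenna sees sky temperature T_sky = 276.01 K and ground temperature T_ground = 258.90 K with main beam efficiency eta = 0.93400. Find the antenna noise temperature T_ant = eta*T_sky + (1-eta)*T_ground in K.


T_ant = 0.93400 * 276.01 + (1 - 0.93400) * 258.90 = 274.9 K

274.9 K


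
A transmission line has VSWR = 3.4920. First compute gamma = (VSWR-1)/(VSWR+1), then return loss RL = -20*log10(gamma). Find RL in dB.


gamma = (3.4920 - 1) / (3.4920 + 1) = 0.5547640
RL = -20 * log10(0.5547640) = 5.118 dB

5.118 dB


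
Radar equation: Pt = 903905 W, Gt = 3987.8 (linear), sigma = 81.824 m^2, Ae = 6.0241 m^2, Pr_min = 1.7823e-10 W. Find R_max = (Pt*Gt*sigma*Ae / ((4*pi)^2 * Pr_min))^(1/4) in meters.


R^4 = 903905*3987.8*81.824*6.0241 / ((4*pi)^2 * 1.7823e-10) = 6.312894e+19
R_max = 6.312894e+19^0.25 = 89137 m

89137 m


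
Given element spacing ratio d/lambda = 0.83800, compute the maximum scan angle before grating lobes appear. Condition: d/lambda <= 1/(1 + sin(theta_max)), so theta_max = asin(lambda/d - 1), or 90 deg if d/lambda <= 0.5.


lambda/d - 1 = 1/0.83800 - 1 = 0.1933174
theta_max = asin(0.1933174) = 11.15 deg

11.15 deg


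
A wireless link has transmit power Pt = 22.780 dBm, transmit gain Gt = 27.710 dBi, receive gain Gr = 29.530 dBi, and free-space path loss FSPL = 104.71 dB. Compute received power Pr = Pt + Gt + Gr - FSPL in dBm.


Pr = 22.780 + 27.710 + 29.530 - 104.71 = -24.69 dBm

-24.69 dBm
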